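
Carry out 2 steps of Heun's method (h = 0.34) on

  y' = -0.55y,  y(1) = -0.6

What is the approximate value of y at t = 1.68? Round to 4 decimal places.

-0.4138

Heun: k1 = f(t_n, y_n); k2 = f(t_n + h, y_n + h·k1); y_{n+1} = y_n + (h/2)·(k1 + k2).
t=1.000000, y=-0.600000:
  k1 = f(1.000000, -0.600000) = 0.330000
  k2 = f(1.340000, -0.487800) = 0.268290
  y ← -0.600000 + (0.34/2)·(0.330000 + 0.268290) = -0.498291
t=1.340000, y=-0.498291:
  k1 = f(1.340000, -0.498291) = 0.274060
  k2 = f(1.680000, -0.405110) = 0.222811
  y ← -0.498291 + (0.34/2)·(0.274060 + 0.222811) = -0.413823
y(1.68) ≈ -0.4138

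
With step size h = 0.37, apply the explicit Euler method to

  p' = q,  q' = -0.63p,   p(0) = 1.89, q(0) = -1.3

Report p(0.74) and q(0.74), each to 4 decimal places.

0.7650, -2.0690

Euler on (p,q): p_{n+1} = p_n + h·p', q_{n+1} = q_n + h·q'.
0.000000: (1.890000, -1.300000); f=(-1.300000, -1.190700) → (1.409000, -1.740559)
0.370000: (1.409000, -1.740559); f=(-1.740559, -0.887670) → (0.764993, -2.068997)
(p(0.74), q(0.74)) ≈ (0.7650, -2.0690)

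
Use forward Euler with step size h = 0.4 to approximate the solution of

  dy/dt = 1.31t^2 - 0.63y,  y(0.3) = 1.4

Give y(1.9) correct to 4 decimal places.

2.2549

Euler: y_{n+1} = y_n + h·f(t_n, y_n).
t=0.300000, y=1.400000: f=-0.764100 → y ← 1.400000 + 0.4·(-0.764100) = 1.094360
t=0.700000, y=1.094360: f=-0.047547 → y ← 1.094360 + 0.4·(-0.047547) = 1.075341
t=1.100000, y=1.075341: f=0.907635 → y ← 1.075341 + 0.4·0.907635 = 1.438395
t=1.500000, y=1.438395: f=2.041311 → y ← 1.438395 + 0.4·2.041311 = 2.254920
y(1.9) ≈ 2.2549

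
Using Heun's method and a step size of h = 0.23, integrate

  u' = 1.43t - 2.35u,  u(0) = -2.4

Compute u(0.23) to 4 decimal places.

Heun: k1 = f(t_n, u_n); k2 = f(t_n + h, u_n + h·k1); u_{n+1} = u_n + (h/2)·(k1 + k2).
t=0.000000, u=-2.400000:
  k1 = f(0.000000, -2.400000) = 5.640000
  k2 = f(0.230000, -1.102800) = 2.920480
  u ← -2.400000 + (0.23/2)·(5.640000 + 2.920480) = -1.415545
u(0.23) ≈ -1.4155

-1.4155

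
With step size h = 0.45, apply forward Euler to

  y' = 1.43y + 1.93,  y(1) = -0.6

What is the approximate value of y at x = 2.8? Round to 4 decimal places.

4.1197

Euler: y_{n+1} = y_n + h·f(x_n, y_n).
x=1.000000, y=-0.600000: f=1.072000 → y ← -0.600000 + 0.45·1.072000 = -0.117600
x=1.450000, y=-0.117600: f=1.761832 → y ← -0.117600 + 0.45·1.761832 = 0.675224
x=1.900000, y=0.675224: f=2.895571 → y ← 0.675224 + 0.45·2.895571 = 1.978231
x=2.350000, y=1.978231: f=4.758871 → y ← 1.978231 + 0.45·4.758871 = 4.119723
y(2.8) ≈ 4.1197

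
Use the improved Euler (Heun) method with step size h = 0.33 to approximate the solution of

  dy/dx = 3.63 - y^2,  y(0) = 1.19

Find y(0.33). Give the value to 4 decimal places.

Heun: k1 = f(x_n, y_n); k2 = f(x_n + h, y_n + h·k1); y_{n+1} = y_n + (h/2)·(k1 + k2).
x=0.000000, y=1.190000:
  k1 = f(0.000000, 1.190000) = 2.213900
  k2 = f(0.330000, 1.920587) = -0.058654
  y ← 1.190000 + (0.33/2)·(2.213900 + (-0.058654)) = 1.545616
y(0.33) ≈ 1.5456

1.5456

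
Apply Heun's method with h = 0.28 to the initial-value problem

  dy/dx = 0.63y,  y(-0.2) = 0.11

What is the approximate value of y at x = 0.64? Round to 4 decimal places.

Heun: k1 = f(x_n, y_n); k2 = f(x_n + h, y_n + h·k1); y_{n+1} = y_n + (h/2)·(k1 + k2).
x=-0.200000, y=0.110000:
  k1 = f(-0.200000, 0.110000) = 0.069300
  k2 = f(0.080000, 0.129404) = 0.081525
  y ← 0.110000 + (0.28/2)·(0.069300 + 0.081525) = 0.131115
x=0.080000, y=0.131115:
  k1 = f(0.080000, 0.131115) = 0.082603
  k2 = f(0.360000, 0.154244) = 0.097174
  y ← 0.131115 + (0.28/2)·(0.082603 + 0.097174) = 0.156284
x=0.360000, y=0.156284:
  k1 = f(0.360000, 0.156284) = 0.098459
  k2 = f(0.640000, 0.183853) = 0.115827
  y ← 0.156284 + (0.28/2)·(0.098459 + 0.115827) = 0.186284
y(0.64) ≈ 0.1863

0.1863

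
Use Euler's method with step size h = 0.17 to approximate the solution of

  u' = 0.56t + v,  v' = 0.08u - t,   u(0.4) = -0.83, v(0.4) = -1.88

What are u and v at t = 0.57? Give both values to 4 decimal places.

Euler on (u,v): u_{n+1} = u_n + h·u', v_{n+1} = v_n + h·v'.
0.400000: (-0.830000, -1.880000); f=(-1.656000, -0.466400) → (-1.111520, -1.959288)
(u(0.57), v(0.57)) ≈ (-1.1115, -1.9593)

-1.1115, -1.9593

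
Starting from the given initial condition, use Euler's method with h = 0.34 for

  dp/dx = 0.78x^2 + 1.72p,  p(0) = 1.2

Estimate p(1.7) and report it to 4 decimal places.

Euler: p_{n+1} = p_n + h·f(x_n, p_n).
x=0.000000, p=1.200000: f=2.064000 → p ← 1.200000 + 0.34·2.064000 = 1.901760
x=0.340000, p=1.901760: f=3.361195 → p ← 1.901760 + 0.34·3.361195 = 3.044566
x=0.680000, p=3.044566: f=5.597326 → p ← 3.044566 + 0.34·5.597326 = 4.947657
x=1.020000, p=4.947657: f=9.321482 → p ← 4.947657 + 0.34·9.321482 = 8.116961
x=1.360000, p=8.116961: f=15.403861 → p ← 8.116961 + 0.34·15.403861 = 13.354274
p(1.7) ≈ 13.3543

13.3543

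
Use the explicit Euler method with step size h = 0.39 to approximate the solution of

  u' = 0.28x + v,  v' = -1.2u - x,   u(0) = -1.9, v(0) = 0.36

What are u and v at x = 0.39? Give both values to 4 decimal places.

Euler on (u,v): u_{n+1} = u_n + h·u', v_{n+1} = v_n + h·v'.
0.000000: (-1.900000, 0.360000); f=(0.360000, 2.280000) → (-1.759600, 1.249200)
(u(0.39), v(0.39)) ≈ (-1.7596, 1.2492)

-1.7596, 1.2492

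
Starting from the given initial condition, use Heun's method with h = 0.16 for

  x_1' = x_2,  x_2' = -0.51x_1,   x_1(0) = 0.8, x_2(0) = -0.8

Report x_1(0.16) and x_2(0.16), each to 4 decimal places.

0.6668, -0.8601

Heun on (x_1,x_2): k1 = f(s_n, state_n); k2 = f(s_n + h, state_n + h·k1); state_{n+1} = state_n + (h/2)·(k1 + k2).
0.000000: (0.800000, -0.800000)
  k1 = (-0.800000, -0.408000)
  predictor → (0.672000, -0.865280)
  k2 = (-0.865280, -0.342720)
  → (0.666778, -0.860058)
(x_1(0.16), x_2(0.16)) ≈ (0.6668, -0.8601)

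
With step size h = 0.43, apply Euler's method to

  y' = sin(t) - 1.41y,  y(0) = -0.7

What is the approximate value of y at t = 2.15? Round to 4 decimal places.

0.6427

Euler: y_{n+1} = y_n + h·f(t_n, y_n).
t=0.000000, y=-0.700000: f=0.987000 → y ← -0.700000 + 0.43·0.987000 = -0.275590
t=0.430000, y=-0.275590: f=0.805453 → y ← -0.275590 + 0.43·0.805453 = 0.070755
t=0.860000, y=0.070755: f=0.658078 → y ← 0.070755 + 0.43·0.658078 = 0.353728
t=1.290000, y=0.353728: f=0.462078 → y ← 0.353728 + 0.43·0.462078 = 0.552422
t=1.720000, y=0.552422: f=0.209975 → y ← 0.552422 + 0.43·0.209975 = 0.642711
y(2.15) ≈ 0.6427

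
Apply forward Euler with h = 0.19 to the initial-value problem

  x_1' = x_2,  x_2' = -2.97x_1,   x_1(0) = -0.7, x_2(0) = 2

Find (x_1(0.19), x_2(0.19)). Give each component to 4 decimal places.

-0.3200, 2.3950

Euler on (x_1,x_2): x_1_{n+1} = x_1_n + h·x_1', x_2_{n+1} = x_2_n + h·x_2'.
0.000000: (-0.700000, 2.000000); f=(2.000000, 2.079000) → (-0.320000, 2.395010)
(x_1(0.19), x_2(0.19)) ≈ (-0.3200, 2.3950)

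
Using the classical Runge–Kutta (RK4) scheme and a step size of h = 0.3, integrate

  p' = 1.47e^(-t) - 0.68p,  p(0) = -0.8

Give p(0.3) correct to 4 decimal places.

RK4: k1 = f(t_n, p_n); k2 = f(t_n + h/2, p_n + (h/2)·k1); k3 = f(t_n + h/2, p_n + (h/2)·k2); k4 = f(t_n + h, p_n + h·k3); p_{n+1} = p_n + (h/6)·(k1 + 2k2 + 2k3 + k4).
t=0.000000, p=-0.800000:
  k1 = f(0.000000, -0.800000) = 2.014000
  k2 = f(0.150000, -0.497900) = 1.603813
  k3 = f(0.150000, -0.559428) = 1.645652
  k4 = f(0.300000, -0.306304) = 1.297290
  p ← -0.800000 + (0.3/6)·(k1 + 2k2 + 2k3 + k4) = -0.309489
p(0.3) ≈ -0.3095

-0.3095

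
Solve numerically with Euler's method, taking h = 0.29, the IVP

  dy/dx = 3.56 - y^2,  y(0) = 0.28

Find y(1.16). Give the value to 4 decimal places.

1.8864

Euler: y_{n+1} = y_n + h·f(x_n, y_n).
x=0.000000, y=0.280000: f=3.481600 → y ← 0.280000 + 0.29·3.481600 = 1.289664
x=0.290000, y=1.289664: f=1.896767 → y ← 1.289664 + 0.29·1.896767 = 1.839726
x=0.580000, y=1.839726: f=0.175407 → y ← 1.839726 + 0.29·0.175407 = 1.890594
x=0.870000, y=1.890594: f=-0.014347 → y ← 1.890594 + 0.29·(-0.014347) = 1.886434
y(1.16) ≈ 1.8864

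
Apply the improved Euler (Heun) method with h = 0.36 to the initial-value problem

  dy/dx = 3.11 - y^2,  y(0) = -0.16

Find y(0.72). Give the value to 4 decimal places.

1.2873

Heun: k1 = f(x_n, y_n); k2 = f(x_n + h, y_n + h·k1); y_{n+1} = y_n + (h/2)·(k1 + k2).
x=0.000000, y=-0.160000:
  k1 = f(0.000000, -0.160000) = 3.084400
  k2 = f(0.360000, 0.950384) = 2.206770
  y ← -0.160000 + (0.36/2)·(3.084400 + 2.206770) = 0.792411
x=0.360000, y=0.792411:
  k1 = f(0.360000, 0.792411) = 2.482085
  k2 = f(0.720000, 1.685961) = 0.267534
  y ← 0.792411 + (0.36/2)·(2.482085 + 0.267534) = 1.287342
y(0.72) ≈ 1.2873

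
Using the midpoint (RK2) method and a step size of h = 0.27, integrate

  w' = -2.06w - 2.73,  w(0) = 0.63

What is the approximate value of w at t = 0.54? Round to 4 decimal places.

Midpoint: k1 = f(t_n, w_n); k2 = f(t_n + h/2, w_n + (h/2)·k1); w_{n+1} = w_n + h·k2.
t=0.000000, w=0.630000:
  k1 = f(0.000000, 0.630000) = -4.027800
  k2 = f(0.135000, 0.086247) = -2.907669
  w ← 0.630000 + 0.27·(-2.907669) = -0.155071
t=0.270000, w=-0.155071:
  k1 = f(0.270000, -0.155071) = -2.410555
  k2 = f(0.405000, -0.480495) = -1.740179
  w ← -0.155071 + 0.27·(-1.740179) = -0.624919
w(0.54) ≈ -0.6249

-0.6249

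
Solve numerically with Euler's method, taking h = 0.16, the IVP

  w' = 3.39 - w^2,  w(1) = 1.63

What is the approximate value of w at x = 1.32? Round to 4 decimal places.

Euler: w_{n+1} = w_n + h·f(x_n, w_n).
x=1.000000, w=1.630000: f=0.733100 → w ← 1.630000 + 0.16·0.733100 = 1.747296
x=1.160000, w=1.747296: f=0.336957 → w ← 1.747296 + 0.16·0.336957 = 1.801209
w(1.32) ≈ 1.8012

1.8012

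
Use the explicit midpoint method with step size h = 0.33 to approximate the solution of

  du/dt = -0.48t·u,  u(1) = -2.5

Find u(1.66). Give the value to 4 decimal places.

-1.6355

Midpoint: k1 = f(t_n, u_n); k2 = f(t_n + h/2, u_n + (h/2)·k1); u_{n+1} = u_n + h·k2.
t=1.000000, u=-2.500000:
  k1 = f(1.000000, -2.500000) = 1.200000
  k2 = f(1.165000, -2.302000) = 1.287278
  u ← -2.500000 + 0.33·1.287278 = -2.075198
t=1.330000, u=-2.075198:
  k1 = f(1.330000, -2.075198) = 1.324806
  k2 = f(1.495000, -1.856605) = 1.332300
  u ← -2.075198 + 0.33·1.332300 = -1.635539
u(1.66) ≈ -1.6355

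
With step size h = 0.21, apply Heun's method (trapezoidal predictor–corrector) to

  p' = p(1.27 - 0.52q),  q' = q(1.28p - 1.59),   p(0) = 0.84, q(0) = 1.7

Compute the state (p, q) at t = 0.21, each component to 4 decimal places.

0.9200, 1.5400

Heun on (p,q): k1 = f(t_n, state_n); k2 = f(t_n + h, state_n + h·k1); state_{n+1} = state_n + (h/2)·(k1 + k2).
0.000000: (0.840000, 1.700000)
  k1 = (0.324240, -0.875160)
  predictor → (0.908090, 1.516216)
  k2 = (0.437307, -0.648401)
  → (0.919962, 1.540026)
(p(0.21), q(0.21)) ≈ (0.9200, 1.5400)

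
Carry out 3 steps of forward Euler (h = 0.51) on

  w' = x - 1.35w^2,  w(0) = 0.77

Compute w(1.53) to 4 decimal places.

Euler: w_{n+1} = w_n + h·f(x_n, w_n).
x=0.000000, w=0.770000: f=-0.800415 → w ← 0.770000 + 0.51·(-0.800415) = 0.361788
x=0.510000, w=0.361788: f=0.333297 → w ← 0.361788 + 0.51·0.333297 = 0.531770
x=1.020000, w=0.531770: f=0.638248 → w ← 0.531770 + 0.51·0.638248 = 0.857276
w(1.53) ≈ 0.8573

0.8573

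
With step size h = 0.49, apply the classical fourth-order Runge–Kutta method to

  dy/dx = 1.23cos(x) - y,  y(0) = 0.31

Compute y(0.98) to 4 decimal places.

0.7384

RK4: k1 = f(x_n, y_n); k2 = f(x_n + h/2, y_n + (h/2)·k1); k3 = f(x_n + h/2, y_n + (h/2)·k2); k4 = f(x_n + h, y_n + h·k3); y_{n+1} = y_n + (h/6)·(k1 + 2k2 + 2k3 + k4).
x=0.000000, y=0.310000:
  k1 = f(0.000000, 0.310000) = 0.920000
  k2 = f(0.245000, 0.535400) = 0.657869
  k3 = f(0.245000, 0.471178) = 0.722091
  k4 = f(0.490000, 0.663825) = 0.421445
  y ← 0.310000 + (0.49/6)·(k1 + 2k2 + 2k3 + k4) = 0.644945
x=0.490000, y=0.644945:
  k1 = f(0.490000, 0.644945) = 0.440325
  k2 = f(0.735000, 0.752824) = 0.159628
  k3 = f(0.735000, 0.684054) = 0.228398
  k4 = f(0.980000, 0.756860) = -0.071722
  y ← 0.644945 + (0.49/6)·(k1 + 2k2 + 2k3 + k4) = 0.738425
y(0.98) ≈ 0.7384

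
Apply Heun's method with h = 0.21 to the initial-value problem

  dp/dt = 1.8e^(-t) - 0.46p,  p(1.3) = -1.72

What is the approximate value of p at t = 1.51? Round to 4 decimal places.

Heun: k1 = f(t_n, p_n); k2 = f(t_n + h, p_n + h·k1); p_{n+1} = p_n + (h/2)·(k1 + k2).
t=1.300000, p=-1.720000:
  k1 = f(1.300000, -1.720000) = 1.281757
  k2 = f(1.510000, -1.450831) = 1.065020
  p ← -1.720000 + (0.21/2)·(1.281757 + 1.065020) = -1.473588
p(1.51) ≈ -1.4736

-1.4736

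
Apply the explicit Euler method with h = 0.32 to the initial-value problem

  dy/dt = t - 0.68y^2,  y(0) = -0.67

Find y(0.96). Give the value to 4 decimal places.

-0.7257

Euler: y_{n+1} = y_n + h·f(t_n, y_n).
t=0.000000, y=-0.670000: f=-0.305252 → y ← -0.670000 + 0.32·(-0.305252) = -0.767681
t=0.320000, y=-0.767681: f=-0.080747 → y ← -0.767681 + 0.32·(-0.080747) = -0.793520
t=0.640000, y=-0.793520: f=0.211822 → y ← -0.793520 + 0.32·0.211822 = -0.725737
y(0.96) ≈ -0.7257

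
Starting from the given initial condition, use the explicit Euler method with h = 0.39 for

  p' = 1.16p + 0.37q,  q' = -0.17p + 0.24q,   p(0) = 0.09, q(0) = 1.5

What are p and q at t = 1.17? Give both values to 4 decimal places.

Euler on (p,q): p_{n+1} = p_n + h·p', q_{n+1} = q_n + h·q'.
0.000000: (0.090000, 1.500000); f=(0.659400, 0.344700) → (0.347166, 1.634433)
0.390000: (0.347166, 1.634433); f=(1.007453, 0.333246) → (0.740073, 1.764399)
0.780000: (0.740073, 1.764399); f=(1.511312, 0.297643) → (1.329484, 1.880480)
(p(1.17), q(1.17)) ≈ (1.3295, 1.8805)

1.3295, 1.8805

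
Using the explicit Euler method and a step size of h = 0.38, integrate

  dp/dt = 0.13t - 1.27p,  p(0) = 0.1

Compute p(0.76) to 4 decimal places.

Euler: p_{n+1} = p_n + h·f(t_n, p_n).
t=0.000000, p=0.100000: f=-0.127000 → p ← 0.100000 + 0.38·(-0.127000) = 0.051740
t=0.380000, p=0.051740: f=-0.016310 → p ← 0.051740 + 0.38·(-0.016310) = 0.045542
p(0.76) ≈ 0.0455

0.0455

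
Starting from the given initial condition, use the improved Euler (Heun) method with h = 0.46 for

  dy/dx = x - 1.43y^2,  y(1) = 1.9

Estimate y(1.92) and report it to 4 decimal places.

1.2665

Heun: k1 = f(x_n, y_n); k2 = f(x_n + h, y_n + h·k1); y_{n+1} = y_n + (h/2)·(k1 + k2).
x=1.000000, y=1.900000:
  k1 = f(1.000000, 1.900000) = -4.162300
  k2 = f(1.460000, -0.014658) = 1.459693
  y ← 1.900000 + (0.46/2)·(-4.162300 + 1.459693) = 1.278400
x=1.460000, y=1.278400:
  k1 = f(1.460000, 1.278400) = -0.877060
  k2 = f(1.920000, 0.874953) = 0.825274
  y ← 1.278400 + (0.46/2)·(-0.877060 + 0.825274) = 1.266490
y(1.92) ≈ 1.2665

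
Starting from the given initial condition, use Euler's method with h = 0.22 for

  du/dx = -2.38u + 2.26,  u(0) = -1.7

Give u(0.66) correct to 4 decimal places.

0.6631

Euler: u_{n+1} = u_n + h·f(x_n, u_n).
x=0.000000, u=-1.700000: f=6.306000 → u ← -1.700000 + 0.22·6.306000 = -0.312680
x=0.220000, u=-0.312680: f=3.004178 → u ← -0.312680 + 0.22·3.004178 = 0.348239
x=0.440000, u=0.348239: f=1.431191 → u ← 0.348239 + 0.22·1.431191 = 0.663101
u(0.66) ≈ 0.6631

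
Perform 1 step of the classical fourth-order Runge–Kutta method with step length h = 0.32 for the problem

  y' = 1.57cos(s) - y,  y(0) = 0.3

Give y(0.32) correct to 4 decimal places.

RK4: k1 = f(s_n, y_n); k2 = f(s_n + h/2, y_n + (h/2)·k1); k3 = f(s_n + h/2, y_n + (h/2)·k2); k4 = f(s_n + h, y_n + h·k3); y_{n+1} = y_n + (h/6)·(k1 + 2k2 + 2k3 + k4).
s=0.000000, y=0.300000:
  k1 = f(0.000000, 0.300000) = 1.270000
  k2 = f(0.160000, 0.503200) = 1.046747
  k3 = f(0.160000, 0.467479) = 1.082467
  k4 = f(0.320000, 0.646390) = 0.843910
  y ← 0.300000 + (0.32/6)·(k1 + 2k2 + 2k3 + k4) = 0.639858
y(0.32) ≈ 0.6399

0.6399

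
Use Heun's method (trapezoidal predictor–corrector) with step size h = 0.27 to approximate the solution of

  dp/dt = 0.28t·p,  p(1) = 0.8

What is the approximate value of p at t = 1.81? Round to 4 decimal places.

1.0994

Heun: k1 = f(t_n, p_n); k2 = f(t_n + h, p_n + h·k1); p_{n+1} = p_n + (h/2)·(k1 + k2).
t=1.000000, p=0.800000:
  k1 = f(1.000000, 0.800000) = 0.224000
  k2 = f(1.270000, 0.860480) = 0.305987
  p ← 0.800000 + (0.27/2)·(0.224000 + 0.305987) = 0.871548
t=1.270000, p=0.871548:
  k1 = f(1.270000, 0.871548) = 0.309923
  k2 = f(1.540000, 0.955227) = 0.411894
  p ← 0.871548 + (0.27/2)·(0.309923 + 0.411894) = 0.968993
t=1.540000, p=0.968993:
  k1 = f(1.540000, 0.968993) = 0.417830
  k2 = f(1.810000, 1.081808) = 0.548260
  p ← 0.968993 + (0.27/2)·(0.417830 + 0.548260) = 1.099416
p(1.81) ≈ 1.0994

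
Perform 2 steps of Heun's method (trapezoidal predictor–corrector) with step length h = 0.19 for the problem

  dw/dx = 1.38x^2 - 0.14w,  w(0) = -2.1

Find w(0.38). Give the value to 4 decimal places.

Heun: k1 = f(x_n, w_n); k2 = f(x_n + h, w_n + h·k1); w_{n+1} = w_n + (h/2)·(k1 + k2).
x=0.000000, w=-2.100000:
  k1 = f(0.000000, -2.100000) = 0.294000
  k2 = f(0.190000, -2.044140) = 0.335998
  w ← -2.100000 + (0.19/2)·(0.294000 + 0.335998) = -2.040150
x=0.190000, w=-2.040150:
  k1 = f(0.190000, -2.040150) = 0.335439
  k2 = f(0.380000, -1.976417) = 0.475970
  w ← -2.040150 + (0.19/2)·(0.335439 + 0.475970) = -1.963066
w(0.38) ≈ -1.9631

-1.9631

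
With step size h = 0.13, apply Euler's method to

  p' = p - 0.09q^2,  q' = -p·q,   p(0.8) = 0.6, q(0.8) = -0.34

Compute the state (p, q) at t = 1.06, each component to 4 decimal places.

Euler on (p,q): p_{n+1} = p_n + h·p', q_{n+1} = q_n + h·q'.
0.800000: (0.600000, -0.340000); f=(0.589596, 0.204000) → (0.676647, -0.313480)
0.930000: (0.676647, -0.313480); f=(0.667803, 0.212115) → (0.763462, -0.285905)
(p(1.06), q(1.06)) ≈ (0.7635, -0.2859)

0.7635, -0.2859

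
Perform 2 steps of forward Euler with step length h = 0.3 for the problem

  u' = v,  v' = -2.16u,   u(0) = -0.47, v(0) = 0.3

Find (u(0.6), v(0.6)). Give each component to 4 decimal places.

Euler on (u,v): u_{n+1} = u_n + h·u', v_{n+1} = v_n + h·v'.
0.000000: (-0.470000, 0.300000); f=(0.300000, 1.015200) → (-0.380000, 0.604560)
0.300000: (-0.380000, 0.604560); f=(0.604560, 0.820800) → (-0.198632, 0.850800)
(u(0.6), v(0.6)) ≈ (-0.1986, 0.8508)

-0.1986, 0.8508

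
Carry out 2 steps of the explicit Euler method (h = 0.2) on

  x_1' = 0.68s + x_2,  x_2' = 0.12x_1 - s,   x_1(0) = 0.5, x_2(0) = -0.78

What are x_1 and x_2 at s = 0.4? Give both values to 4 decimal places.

0.2176, -0.7997

Euler on (x_1,x_2): x_1_{n+1} = x_1_n + h·x_1', x_2_{n+1} = x_2_n + h·x_2'.
0.000000: (0.500000, -0.780000); f=(-0.780000, 0.060000) → (0.344000, -0.768000)
0.200000: (0.344000, -0.768000); f=(-0.632000, -0.158720) → (0.217600, -0.799744)
(x_1(0.4), x_2(0.4)) ≈ (0.2176, -0.7997)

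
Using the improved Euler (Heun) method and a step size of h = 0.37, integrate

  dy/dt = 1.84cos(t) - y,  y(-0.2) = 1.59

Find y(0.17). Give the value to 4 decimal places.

1.6562

Heun: k1 = f(t_n, y_n); k2 = f(t_n + h, y_n + h·k1); y_{n+1} = y_n + (h/2)·(k1 + k2).
t=-0.200000, y=1.590000:
  k1 = f(-0.200000, 1.590000) = 0.213323
  k2 = f(0.170000, 1.668929) = 0.144547
  y ← 1.590000 + (0.37/2)·(0.213323 + 0.144547) = 1.656206
y(0.17) ≈ 1.6562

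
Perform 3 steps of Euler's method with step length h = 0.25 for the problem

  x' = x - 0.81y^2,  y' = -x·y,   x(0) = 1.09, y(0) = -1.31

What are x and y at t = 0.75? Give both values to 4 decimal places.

1.2536, -0.5183

Euler on (x,y): x_{n+1} = x_n + h·x', y_{n+1} = y_n + h·y'.
0.000000: (1.090000, -1.310000); f=(-0.300041, 1.427900) → (1.014990, -0.953025)
0.250000: (1.014990, -0.953025); f=(0.279302, 0.967311) → (1.084815, -0.711197)
0.500000: (1.084815, -0.711197); f=(0.675116, 0.771518) → (1.253594, -0.518318)
(x(0.75), y(0.75)) ≈ (1.2536, -0.5183)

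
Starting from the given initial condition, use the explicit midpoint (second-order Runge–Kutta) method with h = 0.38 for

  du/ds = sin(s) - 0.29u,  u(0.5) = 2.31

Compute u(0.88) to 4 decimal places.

Midpoint: k1 = f(s_n, u_n); k2 = f(s_n + h/2, u_n + (h/2)·k1); u_{n+1} = u_n + h·k2.
s=0.500000, u=2.310000:
  k1 = f(0.500000, 2.310000) = -0.190474
  k2 = f(0.690000, 2.273810) = -0.022868
  u ← 2.310000 + 0.38·(-0.022868) = 2.301310
u(0.88) ≈ 2.3013

2.3013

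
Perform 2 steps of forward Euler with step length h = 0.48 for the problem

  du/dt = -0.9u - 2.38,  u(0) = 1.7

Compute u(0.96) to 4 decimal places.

-1.2428

Euler: u_{n+1} = u_n + h·f(t_n, u_n).
t=0.000000, u=1.700000: f=-3.910000 → u ← 1.700000 + 0.48·(-3.910000) = -0.176800
t=0.480000, u=-0.176800: f=-2.220880 → u ← -0.176800 + 0.48·(-2.220880) = -1.242822
u(0.96) ≈ -1.2428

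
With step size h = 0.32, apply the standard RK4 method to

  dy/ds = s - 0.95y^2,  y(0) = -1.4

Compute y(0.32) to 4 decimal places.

-2.3524

RK4: k1 = f(s_n, y_n); k2 = f(s_n + h/2, y_n + (h/2)·k1); k3 = f(s_n + h/2, y_n + (h/2)·k2); k4 = f(s_n + h, y_n + h·k3); y_{n+1} = y_n + (h/6)·(k1 + 2k2 + 2k3 + k4).
s=0.000000, y=-1.400000:
  k1 = f(0.000000, -1.400000) = -1.862000
  k2 = f(0.160000, -1.697920) = -2.578786
  k3 = f(0.160000, -1.812606) = -2.961262
  k4 = f(0.320000, -2.347604) = -4.915682
  y ← -1.400000 + (0.32/6)·(k1 + 2k2 + 2k3 + k4) = -2.352415
y(0.32) ≈ -2.3524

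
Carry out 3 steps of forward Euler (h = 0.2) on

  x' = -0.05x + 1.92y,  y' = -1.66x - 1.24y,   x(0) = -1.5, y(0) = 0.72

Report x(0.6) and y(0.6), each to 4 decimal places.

Euler on (x,y): x_{n+1} = x_n + h·x', y_{n+1} = y_n + h·y'.
0.000000: (-1.500000, 0.720000); f=(1.457400, 1.597200) → (-1.208520, 1.039440)
0.200000: (-1.208520, 1.039440); f=(2.056151, 0.717238) → (-0.797290, 1.182888)
0.400000: (-0.797290, 1.182888); f=(2.311009, -0.143279) → (-0.335088, 1.154232)
(x(0.6), y(0.6)) ≈ (-0.3351, 1.1542)

-0.3351, 1.1542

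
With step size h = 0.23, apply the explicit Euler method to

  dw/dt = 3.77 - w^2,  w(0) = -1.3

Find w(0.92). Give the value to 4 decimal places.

Euler: w_{n+1} = w_n + h·f(t_n, w_n).
t=0.000000, w=-1.300000: f=2.080000 → w ← -1.300000 + 0.23·2.080000 = -0.821600
t=0.230000, w=-0.821600: f=3.094973 → w ← -0.821600 + 0.23·3.094973 = -0.109756
t=0.460000, w=-0.109756: f=3.757954 → w ← -0.109756 + 0.23·3.757954 = 0.754573
t=0.690000, w=0.754573: f=3.200619 → w ← 0.754573 + 0.23·3.200619 = 1.490716
w(0.92) ≈ 1.4907

1.4907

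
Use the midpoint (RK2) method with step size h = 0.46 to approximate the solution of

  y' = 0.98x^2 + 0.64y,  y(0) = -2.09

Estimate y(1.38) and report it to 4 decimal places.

Midpoint: k1 = f(x_n, y_n); k2 = f(x_n + h/2, y_n + (h/2)·k1); y_{n+1} = y_n + h·k2.
x=0.000000, y=-2.090000:
  k1 = f(0.000000, -2.090000) = -1.337600
  k2 = f(0.230000, -2.397648) = -1.482653
  y ← -2.090000 + 0.46·(-1.482653) = -2.772020
x=0.460000, y=-2.772020:
  k1 = f(0.460000, -2.772020) = -1.566725
  k2 = f(0.690000, -3.132367) = -1.538137
  y ← -2.772020 + 0.46·(-1.538137) = -3.479563
x=0.920000, y=-3.479563:
  k1 = f(0.920000, -3.479563) = -1.397448
  k2 = f(1.150000, -3.800976) = -1.136575
  y ← -3.479563 + 0.46·(-1.136575) = -4.002388
y(1.38) ≈ -4.0024

-4.0024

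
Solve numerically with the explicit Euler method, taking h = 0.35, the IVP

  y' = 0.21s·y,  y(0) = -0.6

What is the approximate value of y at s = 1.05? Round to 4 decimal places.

-0.6471

Euler: y_{n+1} = y_n + h·f(s_n, y_n).
s=0.000000, y=-0.600000: f=0.000000 → y ← -0.600000 + 0.35·0.000000 = -0.600000
s=0.350000, y=-0.600000: f=-0.044100 → y ← -0.600000 + 0.35·(-0.044100) = -0.615435
s=0.700000, y=-0.615435: f=-0.090469 → y ← -0.615435 + 0.35·(-0.090469) = -0.647099
y(1.05) ≈ -0.6471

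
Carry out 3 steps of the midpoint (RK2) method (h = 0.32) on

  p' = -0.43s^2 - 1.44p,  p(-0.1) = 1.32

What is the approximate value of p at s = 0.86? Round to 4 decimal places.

Midpoint: k1 = f(s_n, p_n); k2 = f(s_n + h/2, p_n + (h/2)·k1); p_{n+1} = p_n + h·k2.
s=-0.100000, p=1.320000:
  k1 = f(-0.100000, 1.320000) = -1.905100
  k2 = f(0.060000, 1.015184) = -1.463413
  p ← 1.320000 + 0.32·(-1.463413) = 0.851708
s=0.220000, p=0.851708:
  k1 = f(0.220000, 0.851708) = -1.247271
  k2 = f(0.380000, 0.652144) = -1.001180
  p ← 0.851708 + 0.32·(-1.001180) = 0.531330
s=0.540000, p=0.531330:
  k1 = f(0.540000, 0.531330) = -0.890504
  k2 = f(0.700000, 0.388850) = -0.770644
  p ← 0.531330 + 0.32·(-0.770644) = 0.284724
p(0.86) ≈ 0.2847

0.2847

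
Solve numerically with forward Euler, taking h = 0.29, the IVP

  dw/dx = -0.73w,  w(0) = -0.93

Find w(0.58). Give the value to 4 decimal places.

Euler: w_{n+1} = w_n + h·f(x_n, w_n).
x=0.000000, w=-0.930000: f=0.678900 → w ← -0.930000 + 0.29·0.678900 = -0.733119
x=0.290000, w=-0.733119: f=0.535177 → w ← -0.733119 + 0.29·0.535177 = -0.577918
w(0.58) ≈ -0.5779

-0.5779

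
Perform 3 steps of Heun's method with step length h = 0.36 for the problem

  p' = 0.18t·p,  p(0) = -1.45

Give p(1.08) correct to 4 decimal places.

Heun: k1 = f(t_n, p_n); k2 = f(t_n + h, p_n + h·k1); p_{n+1} = p_n + (h/2)·(k1 + k2).
t=0.000000, p=-1.450000:
  k1 = f(0.000000, -1.450000) = 0.000000
  k2 = f(0.360000, -1.450000) = -0.093960
  p ← -1.450000 + (0.36/2)·(0.000000 + (-0.093960)) = -1.466913
t=0.360000, p=-1.466913:
  k1 = f(0.360000, -1.466913) = -0.095056
  k2 = f(0.720000, -1.501133) = -0.194547
  p ← -1.466913 + (0.36/2)·(-0.095056 + (-0.194547)) = -1.519041
t=0.720000, p=-1.519041:
  k1 = f(0.720000, -1.519041) = -0.196868
  k2 = f(1.080000, -1.589914) = -0.309079
  p ← -1.519041 + (0.36/2)·(-0.196868 + (-0.309079)) = -1.610112
p(1.08) ≈ -1.6101

-1.6101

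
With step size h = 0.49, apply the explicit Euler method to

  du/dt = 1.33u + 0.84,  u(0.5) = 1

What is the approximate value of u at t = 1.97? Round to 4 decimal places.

Euler: u_{n+1} = u_n + h·f(t_n, u_n).
t=0.500000, u=1.000000: f=2.170000 → u ← 1.000000 + 0.49·2.170000 = 2.063300
t=0.990000, u=2.063300: f=3.584189 → u ← 2.063300 + 0.49·3.584189 = 3.819553
t=1.480000, u=3.819553: f=5.920005 → u ← 3.819553 + 0.49·5.920005 = 6.720355
u(1.97) ≈ 6.7204

6.7204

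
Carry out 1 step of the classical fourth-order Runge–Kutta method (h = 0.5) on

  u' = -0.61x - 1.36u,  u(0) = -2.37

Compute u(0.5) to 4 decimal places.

-1.2652

RK4: k1 = f(x_n, u_n); k2 = f(x_n + h/2, u_n + (h/2)·k1); k3 = f(x_n + h/2, u_n + (h/2)·k2); k4 = f(x_n + h, u_n + h·k3); u_{n+1} = u_n + (h/6)·(k1 + 2k2 + 2k3 + k4).
x=0.000000, u=-2.370000:
  k1 = f(0.000000, -2.370000) = 3.223200
  k2 = f(0.250000, -1.564200) = 1.974812
  k3 = f(0.250000, -1.876297) = 2.399264
  k4 = f(0.500000, -1.170368) = 1.286701
  u ← -2.370000 + (0.5/6)·(k1 + 2k2 + 2k3 + k4) = -1.265162
u(0.5) ≈ -1.2652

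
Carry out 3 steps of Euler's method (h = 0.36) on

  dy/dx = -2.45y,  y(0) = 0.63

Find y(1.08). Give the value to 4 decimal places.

Euler: y_{n+1} = y_n + h·f(x_n, y_n).
x=0.000000, y=0.630000: f=-1.543500 → y ← 0.630000 + 0.36·(-1.543500) = 0.074340
x=0.360000, y=0.074340: f=-0.182133 → y ← 0.074340 + 0.36·(-0.182133) = 0.008772
x=0.720000, y=0.008772: f=-0.021492 → y ← 0.008772 + 0.36·(-0.021492) = 0.001035
y(1.08) ≈ 0.0010

0.0010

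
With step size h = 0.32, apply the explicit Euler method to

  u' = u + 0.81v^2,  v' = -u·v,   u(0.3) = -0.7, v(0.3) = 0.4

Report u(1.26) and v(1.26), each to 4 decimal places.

Euler on (u,v): u_{n+1} = u_n + h·u', v_{n+1} = v_n + h·v'.
0.300000: (-0.700000, 0.400000); f=(-0.570400, 0.280000) → (-0.882528, 0.489600)
0.620000: (-0.882528, 0.489600); f=(-0.688364, 0.432086) → (-1.102805, 0.627867)
0.940000: (-1.102805, 0.627867); f=(-0.783488, 0.692415) → (-1.353521, 0.849440)
(u(1.26), v(1.26)) ≈ (-1.3535, 0.8494)

-1.3535, 0.8494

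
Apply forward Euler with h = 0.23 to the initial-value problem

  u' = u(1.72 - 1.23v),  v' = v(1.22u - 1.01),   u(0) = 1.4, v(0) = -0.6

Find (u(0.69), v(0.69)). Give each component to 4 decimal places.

5.8214, -1.6820

Euler on (u,v): u_{n+1} = u_n + h·u', v_{n+1} = v_n + h·v'.
0.000000: (1.400000, -0.600000); f=(3.441200, -0.418800) → (2.191476, -0.696324)
0.230000: (2.191476, -0.696324); f=(5.646291, -1.158405) → (3.490123, -0.962757)
0.460000: (3.490123, -0.962757); f=(10.135985, -3.126987) → (5.821399, -1.681964)
(u(0.69), v(0.69)) ≈ (5.8214, -1.6820)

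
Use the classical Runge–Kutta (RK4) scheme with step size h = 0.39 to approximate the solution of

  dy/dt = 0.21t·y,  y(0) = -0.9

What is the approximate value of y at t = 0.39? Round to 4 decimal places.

RK4: k1 = f(t_n, y_n); k2 = f(t_n + h/2, y_n + (h/2)·k1); k3 = f(t_n + h/2, y_n + (h/2)·k2); k4 = f(t_n + h, y_n + h·k3); y_{n+1} = y_n + (h/6)·(k1 + 2k2 + 2k3 + k4).
t=0.000000, y=-0.900000:
  k1 = f(0.000000, -0.900000) = 0.000000
  k2 = f(0.195000, -0.900000) = -0.036855
  k3 = f(0.195000, -0.907187) = -0.037149
  k4 = f(0.390000, -0.914488) = -0.074897
  y ← -0.900000 + (0.39/6)·(k1 + 2k2 + 2k3 + k4) = -0.914489
y(0.39) ≈ -0.9145

-0.9145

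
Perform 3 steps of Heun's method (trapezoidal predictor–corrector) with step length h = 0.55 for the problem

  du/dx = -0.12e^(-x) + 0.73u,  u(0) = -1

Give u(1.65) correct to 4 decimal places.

Heun: k1 = f(x_n, u_n); k2 = f(x_n + h, u_n + h·k1); u_{n+1} = u_n + (h/2)·(k1 + k2).
x=0.000000, u=-1.000000:
  k1 = f(0.000000, -1.000000) = -0.850000
  k2 = f(0.550000, -1.467500) = -1.140509
  u ← -1.000000 + (0.55/2)·(-0.850000 + (-1.140509)) = -1.547390
x=0.550000, u=-1.547390:
  k1 = f(0.550000, -1.547390) = -1.198829
  k2 = f(1.100000, -2.206746) = -1.650869
  u ← -1.547390 + (0.55/2)·(-1.198829 + (-1.650869)) = -2.331057
x=1.100000, u=-2.331057:
  k1 = f(1.100000, -2.331057) = -1.741616
  k2 = f(1.650000, -3.288946) = -2.423976
  u ← -2.331057 + (0.55/2)·(-1.741616 + (-2.423976)) = -3.476595
u(1.65) ≈ -3.4766

-3.4766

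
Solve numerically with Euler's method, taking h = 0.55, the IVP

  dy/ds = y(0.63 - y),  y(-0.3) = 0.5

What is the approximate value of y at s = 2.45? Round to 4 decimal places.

Euler: y_{n+1} = y_n + h·f(s_n, y_n).
s=-0.300000, y=0.500000: f=0.065000 → y ← 0.500000 + 0.55·0.065000 = 0.535750
s=0.250000, y=0.535750: f=0.050494 → y ← 0.535750 + 0.55·0.050494 = 0.563522
s=0.800000, y=0.563522: f=0.037462 → y ← 0.563522 + 0.55·0.037462 = 0.584126
s=1.350000, y=0.584126: f=0.026796 → y ← 0.584126 + 0.55·0.026796 = 0.598864
s=1.900000, y=0.598864: f=0.018646 → y ← 0.598864 + 0.55·0.018646 = 0.609119
y(2.45) ≈ 0.6091

0.6091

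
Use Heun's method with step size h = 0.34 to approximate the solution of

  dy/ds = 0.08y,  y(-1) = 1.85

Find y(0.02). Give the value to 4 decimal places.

Heun: k1 = f(s_n, y_n); k2 = f(s_n + h, y_n + h·k1); y_{n+1} = y_n + (h/2)·(k1 + k2).
s=-1.000000, y=1.850000:
  k1 = f(-1.000000, 1.850000) = 0.148000
  k2 = f(-0.660000, 1.900320) = 0.152026
  y ← 1.850000 + (0.34/2)·(0.148000 + 0.152026) = 1.901004
s=-0.660000, y=1.901004:
  k1 = f(-0.660000, 1.901004) = 0.152080
  k2 = f(-0.320000, 1.952712) = 0.156217
  y ← 1.901004 + (0.34/2)·(0.152080 + 0.156217) = 1.953415
s=-0.320000, y=1.953415:
  k1 = f(-0.320000, 1.953415) = 0.156273
  k2 = f(0.020000, 2.006548) = 0.160524
  y ← 1.953415 + (0.34/2)·(0.156273 + 0.160524) = 2.007270
y(0.02) ≈ 2.0073

2.0073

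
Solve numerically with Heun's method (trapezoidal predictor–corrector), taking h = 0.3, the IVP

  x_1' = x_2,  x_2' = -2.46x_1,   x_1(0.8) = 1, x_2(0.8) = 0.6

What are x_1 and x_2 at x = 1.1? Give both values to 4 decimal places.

1.0693, -0.2044

Heun on (x_1,x_2): k1 = f(x_n, state_n); k2 = f(x_n + h, state_n + h·k1); state_{n+1} = state_n + (h/2)·(k1 + k2).
0.800000: (1.000000, 0.600000)
  k1 = (0.600000, -2.460000)
  predictor → (1.180000, -0.138000)
  k2 = (-0.138000, -2.902800)
  → (1.069300, -0.204420)
(x_1(1.1), x_2(1.1)) ≈ (1.0693, -0.2044)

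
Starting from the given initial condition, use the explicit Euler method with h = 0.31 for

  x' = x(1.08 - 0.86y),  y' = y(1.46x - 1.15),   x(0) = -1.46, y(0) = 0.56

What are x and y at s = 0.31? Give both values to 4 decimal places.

Euler on (x,y): x_{n+1} = x_n + h·x', y_{n+1} = y_n + h·y'.
0.000000: (-1.460000, 0.560000); f=(-0.873664, -1.837696) → (-1.730836, -0.009686)
(x(0.31), y(0.31)) ≈ (-1.7308, -0.0097)

-1.7308, -0.0097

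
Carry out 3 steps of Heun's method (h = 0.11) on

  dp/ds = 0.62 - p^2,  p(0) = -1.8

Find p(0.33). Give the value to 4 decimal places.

-3.6903

Heun: k1 = f(s_n, p_n); k2 = f(s_n + h, p_n + h·k1); p_{n+1} = p_n + (h/2)·(k1 + k2).
s=0.000000, p=-1.800000:
  k1 = f(0.000000, -1.800000) = -2.620000
  k2 = f(0.110000, -2.088200) = -3.740579
  p ← -1.800000 + (0.11/2)·(-2.620000 + (-3.740579)) = -2.149832
s=0.110000, p=-2.149832:
  k1 = f(0.110000, -2.149832) = -4.001777
  k2 = f(0.220000, -2.590027) = -6.088242
  p ← -2.149832 + (0.11/2)·(-4.001777 + (-6.088242)) = -2.704783
s=0.220000, p=-2.704783:
  k1 = f(0.220000, -2.704783) = -6.695850
  k2 = f(0.330000, -3.441326) = -11.222728
  p ← -2.704783 + (0.11/2)·(-6.695850 + (-11.222728)) = -3.690305
p(0.33) ≈ -3.6903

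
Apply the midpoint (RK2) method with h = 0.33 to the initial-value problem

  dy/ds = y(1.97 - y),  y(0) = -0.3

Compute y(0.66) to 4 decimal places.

-1.4659

Midpoint: k1 = f(s_n, y_n); k2 = f(s_n + h/2, y_n + (h/2)·k1); y_{n+1} = y_n + h·k2.
s=0.000000, y=-0.300000:
  k1 = f(0.000000, -0.300000) = -0.681000
  k2 = f(0.165000, -0.412365) = -0.982404
  y ← -0.300000 + 0.33·(-0.982404) = -0.624193
s=0.330000, y=-0.624193:
  k1 = f(0.330000, -0.624193) = -1.619278
  k2 = f(0.495000, -0.891374) = -2.550555
  y ← -0.624193 + 0.33·(-2.550555) = -1.465876
y(0.66) ≈ -1.4659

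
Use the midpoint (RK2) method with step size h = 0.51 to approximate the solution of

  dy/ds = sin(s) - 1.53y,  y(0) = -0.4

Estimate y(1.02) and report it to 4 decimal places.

Midpoint: k1 = f(s_n, y_n); k2 = f(s_n + h/2, y_n + (h/2)·k1); y_{n+1} = y_n + h·k2.
s=0.000000, y=-0.400000:
  k1 = f(0.000000, -0.400000) = 0.612000
  k2 = f(0.255000, -0.243940) = 0.625474
  y ← -0.400000 + 0.51·0.625474 = -0.081008
s=0.510000, y=-0.081008:
  k1 = f(0.510000, -0.081008) = 0.612120
  k2 = f(0.765000, 0.075082) = 0.577661
  y ← -0.081008 + 0.51·0.577661 = 0.213599
y(1.02) ≈ 0.2136

0.2136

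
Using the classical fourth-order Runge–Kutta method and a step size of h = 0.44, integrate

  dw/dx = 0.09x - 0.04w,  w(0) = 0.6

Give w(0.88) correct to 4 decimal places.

0.6137

RK4: k1 = f(x_n, w_n); k2 = f(x_n + h/2, w_n + (h/2)·k1); k3 = f(x_n + h/2, w_n + (h/2)·k2); k4 = f(x_n + h, w_n + h·k3); w_{n+1} = w_n + (h/6)·(k1 + 2k2 + 2k3 + k4).
x=0.000000, w=0.600000:
  k1 = f(0.000000, 0.600000) = -0.024000
  k2 = f(0.220000, 0.594720) = -0.003989
  k3 = f(0.220000, 0.599122) = -0.004165
  k4 = f(0.440000, 0.598167) = 0.015673
  w ← 0.600000 + (0.44/6)·(k1 + 2k2 + 2k3 + k4) = 0.598193
x=0.440000, w=0.598193:
  k1 = f(0.440000, 0.598193) = 0.015672
  k2 = f(0.660000, 0.601641) = 0.035334
  k3 = f(0.660000, 0.605967) = 0.035161
  k4 = f(0.880000, 0.613664) = 0.054653
  w ← 0.598193 + (0.44/6)·(k1 + 2k2 + 2k3 + k4) = 0.613690
w(0.88) ≈ 0.6137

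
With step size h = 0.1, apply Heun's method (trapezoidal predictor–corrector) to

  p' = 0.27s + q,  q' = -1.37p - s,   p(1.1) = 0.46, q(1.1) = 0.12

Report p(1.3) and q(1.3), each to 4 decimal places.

0.5127, -0.2554

Heun on (p,q): k1 = f(s_n, state_n); k2 = f(s_n + h, state_n + h·k1); state_{n+1} = state_n + (h/2)·(k1 + k2).
1.100000: (0.460000, 0.120000)
  k1 = (0.417000, -1.730200)
  predictor → (0.501700, -0.053020)
  k2 = (0.270980, -1.887329)
  → (0.494399, -0.060876)
1.200000: (0.494399, -0.060876)
  k1 = (0.263124, -1.877327)
  predictor → (0.520711, -0.248609)
  k2 = (0.102391, -2.013375)
  → (0.512675, -0.255412)
(p(1.3), q(1.3)) ≈ (0.5127, -0.2554)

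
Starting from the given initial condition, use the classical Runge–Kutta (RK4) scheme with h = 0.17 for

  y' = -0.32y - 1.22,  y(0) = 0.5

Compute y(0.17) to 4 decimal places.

0.2717

RK4: k1 = f(x_n, y_n); k2 = f(x_n + h/2, y_n + (h/2)·k1); k3 = f(x_n + h/2, y_n + (h/2)·k2); k4 = f(x_n + h, y_n + h·k3); y_{n+1} = y_n + (h/6)·(k1 + 2k2 + 2k3 + k4).
x=0.000000, y=0.500000:
  k1 = f(0.000000, 0.500000) = -1.380000
  k2 = f(0.085000, 0.382700) = -1.342464
  k3 = f(0.085000, 0.385891) = -1.343485
  k4 = f(0.170000, 0.271608) = -1.306914
  y ← 0.500000 + (0.17/6)·(k1 + 2k2 + 2k3 + k4) = 0.271667
y(0.17) ≈ 0.2717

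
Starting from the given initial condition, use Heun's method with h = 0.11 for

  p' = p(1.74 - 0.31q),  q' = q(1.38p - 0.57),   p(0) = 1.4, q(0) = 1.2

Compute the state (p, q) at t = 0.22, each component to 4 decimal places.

Heun on (p,q): k1 = f(t_n, state_n); k2 = f(t_n + h, state_n + h·k1); state_{n+1} = state_n + (h/2)·(k1 + k2).
0.000000: (1.400000, 1.200000)
  k1 = (1.915200, 1.634400)
  predictor → (1.610672, 1.379784)
  k2 = (2.113632, 2.280407)
  → (1.621586, 1.415314)
0.110000: (1.621586, 1.415314)
  k1 = (2.110093, 2.360445)
  predictor → (1.853696, 1.674963)
  k2 = (2.262920, 3.329995)
  → (1.862101, 1.728289)
(p(0.22), q(0.22)) ≈ (1.8621, 1.7283)

1.8621, 1.7283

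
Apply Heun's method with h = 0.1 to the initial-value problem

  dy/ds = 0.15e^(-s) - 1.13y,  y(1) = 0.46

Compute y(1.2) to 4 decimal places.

0.3760

Heun: k1 = f(s_n, y_n); k2 = f(s_n + h, y_n + h·k1); y_{n+1} = y_n + (h/2)·(k1 + k2).
s=1.000000, y=0.460000:
  k1 = f(1.000000, 0.460000) = -0.464618
  k2 = f(1.100000, 0.413538) = -0.417367
  y ← 0.460000 + (0.1/2)·(-0.464618 + (-0.417367)) = 0.415901
s=1.100000, y=0.415901:
  k1 = f(1.100000, 0.415901) = -0.420037
  k2 = f(1.200000, 0.373897) = -0.377324
  y ← 0.415901 + (0.1/2)·(-0.420037 + (-0.377324)) = 0.376033
y(1.2) ≈ 0.3760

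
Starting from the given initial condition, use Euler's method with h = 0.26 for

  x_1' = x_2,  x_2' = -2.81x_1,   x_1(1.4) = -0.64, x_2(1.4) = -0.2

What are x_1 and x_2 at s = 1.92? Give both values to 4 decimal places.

Euler on (x_1,x_2): x_1_{n+1} = x_1_n + h·x_1', x_2_{n+1} = x_2_n + h·x_2'.
1.400000: (-0.640000, -0.200000); f=(-0.200000, 1.798400) → (-0.692000, 0.267584)
1.660000: (-0.692000, 0.267584); f=(0.267584, 1.944520) → (-0.622428, 0.773159)
(x_1(1.92), x_2(1.92)) ≈ (-0.6224, 0.7732)

-0.6224, 0.7732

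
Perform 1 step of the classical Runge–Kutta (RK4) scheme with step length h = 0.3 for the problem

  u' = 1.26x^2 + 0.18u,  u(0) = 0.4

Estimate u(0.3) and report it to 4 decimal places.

0.4337

RK4: k1 = f(x_n, u_n); k2 = f(x_n + h/2, u_n + (h/2)·k1); k3 = f(x_n + h/2, u_n + (h/2)·k2); k4 = f(x_n + h, u_n + h·k3); u_{n+1} = u_n + (h/6)·(k1 + 2k2 + 2k3 + k4).
x=0.000000, u=0.400000:
  k1 = f(0.000000, 0.400000) = 0.072000
  k2 = f(0.150000, 0.410800) = 0.102294
  k3 = f(0.150000, 0.415344) = 0.103112
  k4 = f(0.300000, 0.430934) = 0.190968
  u ← 0.400000 + (0.3/6)·(k1 + 2k2 + 2k3 + k4) = 0.433689
u(0.3) ≈ 0.4337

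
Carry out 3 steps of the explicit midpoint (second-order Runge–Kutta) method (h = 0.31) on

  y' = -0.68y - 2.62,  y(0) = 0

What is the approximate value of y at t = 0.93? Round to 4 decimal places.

Midpoint: k1 = f(t_n, y_n); k2 = f(t_n + h/2, y_n + (h/2)·k1); y_{n+1} = y_n + h·k2.
t=0.000000, y=0.000000:
  k1 = f(0.000000, 0.000000) = -2.620000
  k2 = f(0.155000, -0.406100) = -2.343852
  y ← 0.000000 + 0.31·(-2.343852) = -0.726594
t=0.310000, y=-0.726594:
  k1 = f(0.310000, -0.726594) = -2.125916
  k2 = f(0.465000, -1.056111) = -1.901844
  y ← -0.726594 + 0.31·(-1.901844) = -1.316166
t=0.620000, y=-1.316166:
  k1 = f(0.620000, -1.316166) = -1.725007
  k2 = f(0.775000, -1.583542) = -1.543191
  y ← -1.316166 + 0.31·(-1.543191) = -1.794555
y(0.93) ≈ -1.7946

-1.7946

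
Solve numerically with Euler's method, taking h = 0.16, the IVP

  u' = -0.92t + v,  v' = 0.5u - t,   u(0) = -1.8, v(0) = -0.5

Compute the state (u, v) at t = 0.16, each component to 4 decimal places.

-1.8800, -0.6440

Euler on (u,v): u_{n+1} = u_n + h·u', v_{n+1} = v_n + h·v'.
0.000000: (-1.800000, -0.500000); f=(-0.500000, -0.900000) → (-1.880000, -0.644000)
(u(0.16), v(0.16)) ≈ (-1.8800, -0.6440)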